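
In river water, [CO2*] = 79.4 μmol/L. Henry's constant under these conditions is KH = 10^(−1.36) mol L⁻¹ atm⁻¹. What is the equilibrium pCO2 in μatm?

pCO2 = 1820 μatm

KH = 10^(−1.36) = 4.365×10^-2 mol L⁻¹ atm⁻¹
pCO2 = [CO2*]/KH = 79.4×10^-6 / 4.365×10^-2 = 1.82×10^-3 atm = 1820 μatm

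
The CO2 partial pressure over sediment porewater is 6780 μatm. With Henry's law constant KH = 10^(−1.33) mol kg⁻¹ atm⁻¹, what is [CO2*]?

KH = 10^(−1.33) = 4.677×10^-2 mol kg⁻¹ atm⁻¹
[CO2*] = KH · pCO2 = 4.677×10^-2 × 6780×10^-6 atm = 3.17×10^-4 mol/kg

[CO2*] = 317 μmol/kg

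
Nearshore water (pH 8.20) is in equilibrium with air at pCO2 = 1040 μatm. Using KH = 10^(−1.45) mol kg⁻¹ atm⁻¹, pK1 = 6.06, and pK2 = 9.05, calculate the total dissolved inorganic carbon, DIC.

[CO2*] = KH · pCO2 = 10^(−1.45) × 1040×10^-6 = 3.690×10^-5 mol/kg
α₀ = 1/(1 + K1/[H⁺] + K1K2/[H⁺]²) = 1/(1 + 10^+2.14 + 10^+1.29) = 0.006308
DIC = [CO2*]/α₀ = 3.690×10^-5 / 0.006308 = 5.85 mmol/kg

DIC = 5.85 mmol/kg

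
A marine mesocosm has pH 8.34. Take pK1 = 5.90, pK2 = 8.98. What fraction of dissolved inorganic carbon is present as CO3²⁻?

α₂ = 0.186

α₂ = 1 / (1 + [H⁺]/K2 + [H⁺]²/(K1K2)) = 1 / (1 + 10^+0.64 + 10^-1.80)
   = 1 / (1 + 4.3652 + 0.015849) = 1/5.3810 = 0.1858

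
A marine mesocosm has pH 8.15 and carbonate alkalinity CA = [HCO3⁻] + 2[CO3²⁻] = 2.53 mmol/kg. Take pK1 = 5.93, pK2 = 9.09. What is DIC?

CA = [HCO3⁻] + 2[CO3²⁻] = (α₁ + 2α₂)·DIC
At pH 8.15: [H⁺]/K1 = 10^-2.22 = 0.0060256, K2/[H⁺] = 10^-0.94 = 0.11482
α₁ = 1/(1 + 0.0060256 + 0.11482) = 1/1.1208 = 0.8922; α₂ = α₁·K2/[H⁺] = 0.1024
α₁ + 2α₂ = 1.0971
DIC = CA / (α₁ + 2α₂) = 2.53 / 1.0971 = 2.31 mmol/kg

DIC = 2.31 mmol/kg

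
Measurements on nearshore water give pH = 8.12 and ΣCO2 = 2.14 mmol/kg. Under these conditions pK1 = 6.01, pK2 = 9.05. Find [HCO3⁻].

α₁ = 1 / (1 + [H⁺]/K1 + K2/[H⁺]) = 1 / (1 + 10^-2.11 + 10^-0.93)
   = 1 / (1 + 0.0077625 + 0.11749) = 1/1.1253 = 0.8887
[HCO3⁻] = α₁ × DIC = 0.8887 × 2.14 = 1.90 mmol/kg

[HCO3⁻] = 1.90 mmol/kg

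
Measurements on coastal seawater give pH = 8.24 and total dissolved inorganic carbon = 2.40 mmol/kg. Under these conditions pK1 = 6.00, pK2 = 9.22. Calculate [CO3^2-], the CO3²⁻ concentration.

α₂ = 1 / (1 + [H⁺]/K2 + [H⁺]²/(K1K2)) = 1 / (1 + 10^+0.98 + 10^-1.26)
   = 1 / (1 + 9.5499 + 0.054954) = 1/10.605 = 0.09430
[CO3²⁻] = α₂ × DIC = 0.09430 × 2.40 = 0.226 mmol/kg

[CO3²⁻] = 0.226 mmol/kg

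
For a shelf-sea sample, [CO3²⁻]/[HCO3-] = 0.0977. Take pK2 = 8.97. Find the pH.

From K2 = [H⁺][CO3²⁻]/[HCO3-]:  pH = pK2 + log₁₀([CO3²⁻]/[HCO3-])
log₁₀(0.0977) = -1.010
pH = 8.97 + (-1.010) = 7.96

pH = 7.96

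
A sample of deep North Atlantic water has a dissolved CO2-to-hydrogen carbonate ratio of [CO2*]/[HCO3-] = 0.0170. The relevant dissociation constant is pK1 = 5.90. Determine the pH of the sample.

pH = 7.67

From K1 = [H⁺][HCO3-]/[CO2*]:  pH = pK1 − log₁₀([CO2*]/[HCO3-])
log₁₀(0.0170) = -1.770
pH = 5.90 − (-1.770) = 7.67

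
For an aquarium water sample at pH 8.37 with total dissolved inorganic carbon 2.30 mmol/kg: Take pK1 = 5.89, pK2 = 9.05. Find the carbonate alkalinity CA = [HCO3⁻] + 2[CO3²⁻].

CA = 2.69 mmol/kg

CA = [HCO3⁻] + 2[CO3²⁻] = (α₁ + 2α₂)·DIC
At pH 8.37: [H⁺]/K1 = 10^-2.48 = 0.0033113, K2/[H⁺] = 10^-0.68 = 0.20893
α₁ = 1/(1 + 0.0033113 + 0.20893) = 1/1.2122 = 0.8249; α₂ = α₁·K2/[H⁺] = 0.1723
α₁ + 2α₂ = 1.1696
CA = 1.1696 × 2.30 = 2.69 mmol/kg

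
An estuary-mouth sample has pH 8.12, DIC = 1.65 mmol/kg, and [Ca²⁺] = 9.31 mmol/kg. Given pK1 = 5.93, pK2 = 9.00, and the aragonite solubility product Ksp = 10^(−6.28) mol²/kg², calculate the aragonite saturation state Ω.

Ω = 3.39

α₂ = 1 / (1 + [H⁺]/K2 + [H⁺]²/(K1K2)) = 1 / (1 + 10^+0.88 + 10^-1.31)
   = 1 / (1 + 7.5858 + 0.048978) = 1/8.6348 = 0.1158
[CO3²⁻] = α₂ × DIC = 0.1158 × 1.65 = 0.1911 mmol/kg
Ksp = 10^(−6.28) = 5.248×10^-7
Ω = [Ca²⁺][CO3²⁻]/Ksp = (9.31×10^-3)(1.911×10^-4) / 5.248×10^-7 = 3.39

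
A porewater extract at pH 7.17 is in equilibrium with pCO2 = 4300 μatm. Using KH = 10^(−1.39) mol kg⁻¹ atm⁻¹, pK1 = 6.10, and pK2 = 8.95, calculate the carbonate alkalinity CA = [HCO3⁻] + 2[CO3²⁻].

CA = 2.13 mmol/kg

[CO2*] = KH · pCO2 = 10^(−1.39) × 4300×10^-6 = 1.752×10^-4 mol/kg
α₀ = 1/(1 + K1/[H⁺] + K1K2/[H⁺]²) = 1/(1 + 10^+1.07 + 10^-0.71) = 0.07726
DIC = [CO2*]/α₀ = 1.752×10^-4 / 0.07726 = 2.267 mmol/kg
CA = (α₁ + 2α₂)·DIC = (0.9077 + 2×0.01506) × 2.267 = 2.13 mmol/kg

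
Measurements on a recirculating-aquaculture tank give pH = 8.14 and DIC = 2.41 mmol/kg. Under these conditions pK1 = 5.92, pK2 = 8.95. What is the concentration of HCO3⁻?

α₁ = 1 / (1 + [H⁺]/K1 + K2/[H⁺]) = 1 / (1 + 10^-2.22 + 10^-0.81)
   = 1 / (1 + 0.0060256 + 0.15488) = 1/1.1609 = 0.8614
[HCO3⁻] = α₁ × DIC = 0.8614 × 2.41 = 2.08 mmol/kg

[HCO3⁻] = 2.08 mmol/kg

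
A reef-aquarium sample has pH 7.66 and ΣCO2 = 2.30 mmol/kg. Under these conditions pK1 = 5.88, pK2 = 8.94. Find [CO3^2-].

α₂ = 1 / (1 + [H⁺]/K2 + [H⁺]²/(K1K2)) = 1 / (1 + 10^+1.28 + 10^-0.50)
   = 1 / (1 + 19.055 + 0.31623) = 1/20.371 = 0.04909
[CO3²⁻] = α₂ × DIC = 0.04909 × 2.30 = 0.113 mmol/kg

[CO3²⁻] = 0.113 mmol/kg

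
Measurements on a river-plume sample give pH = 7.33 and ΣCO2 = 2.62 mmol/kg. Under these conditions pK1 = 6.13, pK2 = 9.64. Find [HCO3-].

[HCO3⁻] = 2.45 mmol/kg

α₁ = 1 / (1 + [H⁺]/K1 + K2/[H⁺]) = 1 / (1 + 10^-1.20 + 10^-2.31)
   = 1 / (1 + 0.063096 + 0.0048978) = 1/1.0680 = 0.9363
[HCO3⁻] = α₁ × DIC = 0.9363 × 2.62 = 2.45 mmol/kg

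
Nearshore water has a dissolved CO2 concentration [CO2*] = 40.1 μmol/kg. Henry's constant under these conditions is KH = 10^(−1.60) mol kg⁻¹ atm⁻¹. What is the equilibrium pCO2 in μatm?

KH = 10^(−1.60) = 2.512×10^-2 mol kg⁻¹ atm⁻¹
pCO2 = [CO2*]/KH = 40.1×10^-6 / 2.512×10^-2 = 1.60×10^-3 atm = 1600 μatm

pCO2 = 1600 μatm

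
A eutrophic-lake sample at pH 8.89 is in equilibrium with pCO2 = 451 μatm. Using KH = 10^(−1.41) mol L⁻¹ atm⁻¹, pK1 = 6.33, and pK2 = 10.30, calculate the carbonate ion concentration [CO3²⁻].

[CO3²⁻] = 0.248 mmol/L

[CO2*] = KH · pCO2 = 10^(−1.41) × 451×10^-6 = 1.755×10^-5 mol/L
α₀ = 1/(1 + K1/[H⁺] + K1K2/[H⁺]²) = 1/(1 + 10^+2.56 + 10^+1.15) = 0.002644
DIC = [CO2*]/α₀ = 1.755×10^-5 / 0.002644 = 6.636 mmol/L
[CO3²⁻] = α₂·DIC; α₂ = 0.03735, so [CO3²⁻] = 0.03735 × 6.636 = 0.248 mmol/L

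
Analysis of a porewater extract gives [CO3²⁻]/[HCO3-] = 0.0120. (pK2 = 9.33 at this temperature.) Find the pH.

From K2 = [H⁺][CO3²⁻]/[HCO3-]:  pH = pK2 + log₁₀([CO3²⁻]/[HCO3-])
log₁₀(0.0120) = -1.921
pH = 9.33 + (-1.921) = 7.41

pH = 7.41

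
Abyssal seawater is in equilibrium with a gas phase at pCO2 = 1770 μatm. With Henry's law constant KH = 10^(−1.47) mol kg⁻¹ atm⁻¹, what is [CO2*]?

[CO2*] = 60.0 μmol/kg

KH = 10^(−1.47) = 3.388×10^-2 mol kg⁻¹ atm⁻¹
[CO2*] = KH · pCO2 = 3.388×10^-2 × 1770×10^-6 atm = 6.00×10^-5 mol/kg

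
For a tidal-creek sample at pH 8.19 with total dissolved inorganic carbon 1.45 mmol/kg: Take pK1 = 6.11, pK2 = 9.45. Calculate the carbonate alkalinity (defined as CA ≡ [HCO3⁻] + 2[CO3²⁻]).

CA = [HCO3⁻] + 2[CO3²⁻] = (α₁ + 2α₂)·DIC
At pH 8.19: [H⁺]/K1 = 10^-2.08 = 0.0083176, K2/[H⁺] = 10^-1.26 = 0.054954
α₁ = 1/(1 + 0.0083176 + 0.054954) = 1/1.0633 = 0.9405; α₂ = α₁·K2/[H⁺] = 0.05168
α₁ + 2α₂ = 1.0439
CA = 1.0439 × 1.45 = 1.51 mmol/kg

CA = 1.51 mmol/kg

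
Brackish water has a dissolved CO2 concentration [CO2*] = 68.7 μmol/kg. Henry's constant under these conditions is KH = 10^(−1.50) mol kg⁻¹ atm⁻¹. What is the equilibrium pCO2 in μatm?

pCO2 = 2170 μatm

KH = 10^(−1.50) = 3.162×10^-2 mol kg⁻¹ atm⁻¹
pCO2 = [CO2*]/KH = 68.7×10^-6 / 3.162×10^-2 = 2.17×10^-3 atm = 2170 μatm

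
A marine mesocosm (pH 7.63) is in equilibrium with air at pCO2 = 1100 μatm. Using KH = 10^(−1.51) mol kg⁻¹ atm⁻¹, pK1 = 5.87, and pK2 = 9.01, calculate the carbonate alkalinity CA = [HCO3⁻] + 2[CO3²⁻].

CA = 2.12 mmol/kg

[CO2*] = KH · pCO2 = 10^(−1.51) × 1100×10^-6 = 3.399×10^-5 mol/kg
α₀ = 1/(1 + K1/[H⁺] + K1K2/[H⁺]²) = 1/(1 + 10^+1.76 + 10^+0.38) = 0.01641
DIC = [CO2*]/α₀ = 3.399×10^-5 / 0.01641 = 2.072 mmol/kg
CA = (α₁ + 2α₂)·DIC = (0.9442 + 2×0.03936) × 2.072 = 2.12 mmol/kg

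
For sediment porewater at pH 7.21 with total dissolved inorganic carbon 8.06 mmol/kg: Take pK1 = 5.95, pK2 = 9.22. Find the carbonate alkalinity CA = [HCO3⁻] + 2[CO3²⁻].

CA = [HCO3⁻] + 2[CO3²⁻] = (α₁ + 2α₂)·DIC
At pH 7.21: [H⁺]/K1 = 10^-1.26 = 0.054954, K2/[H⁺] = 10^-2.01 = 0.0097724
α₁ = 1/(1 + 0.054954 + 0.0097724) = 1/1.0647 = 0.9392; α₂ = α₁·K2/[H⁺] = 0.009178
α₁ + 2α₂ = 0.9576
CA = 0.9576 × 8.06 = 7.72 mmol/kg

CA = 7.72 mmol/kg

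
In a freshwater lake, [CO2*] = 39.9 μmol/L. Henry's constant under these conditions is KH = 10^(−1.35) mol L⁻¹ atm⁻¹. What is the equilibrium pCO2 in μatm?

pCO2 = 893 μatm

KH = 10^(−1.35) = 4.467×10^-2 mol L⁻¹ atm⁻¹
pCO2 = [CO2*]/KH = 39.9×10^-6 / 4.467×10^-2 = 8.93×10^-4 atm = 893 μatm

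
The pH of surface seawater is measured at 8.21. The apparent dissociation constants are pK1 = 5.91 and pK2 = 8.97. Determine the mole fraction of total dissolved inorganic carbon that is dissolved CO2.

α₀ = 1 / (1 + K1/[H⁺] + K1K2/[H⁺]²) = 1 / (1 + 10^+2.30 + 10^+1.54)
   = 1 / (1 + 199.53 + 34.674) = 1/235.20 = 0.004252

α₀ = 0.00425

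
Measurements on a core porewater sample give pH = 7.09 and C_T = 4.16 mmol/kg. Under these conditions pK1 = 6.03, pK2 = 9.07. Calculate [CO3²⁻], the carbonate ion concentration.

[CO3²⁻] = 0.0397 mmol/kg

α₂ = 1 / (1 + [H⁺]/K2 + [H⁺]²/(K1K2)) = 1 / (1 + 10^+1.98 + 10^+0.92)
   = 1 / (1 + 95.499 + 8.3176) = 1/104.82 = 0.009540
[CO3²⁻] = α₂ × DIC = 0.009540 × 4.16 = 0.0397 mmol/kg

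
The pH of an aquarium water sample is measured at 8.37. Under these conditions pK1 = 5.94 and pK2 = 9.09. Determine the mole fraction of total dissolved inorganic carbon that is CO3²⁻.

α₂ = 1 / (1 + [H⁺]/K2 + [H⁺]²/(K1K2)) = 1 / (1 + 10^+0.72 + 10^-1.71)
   = 1 / (1 + 5.2481 + 0.019498) = 1/6.2676 = 0.1596

α₂ = 0.160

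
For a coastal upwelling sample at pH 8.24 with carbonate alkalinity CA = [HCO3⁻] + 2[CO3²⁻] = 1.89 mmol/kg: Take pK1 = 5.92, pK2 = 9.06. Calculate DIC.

CA = [HCO3⁻] + 2[CO3²⁻] = (α₁ + 2α₂)·DIC
At pH 8.24: [H⁺]/K1 = 10^-2.32 = 0.0047863, K2/[H⁺] = 10^-0.82 = 0.15136
α₁ = 1/(1 + 0.0047863 + 0.15136) = 1/1.1561 = 0.8649; α₂ = α₁·K2/[H⁺] = 0.1309
α₁ + 2α₂ = 1.1268
DIC = CA / (α₁ + 2α₂) = 1.89 / 1.1268 = 1.68 mmol/kg

DIC = 1.68 mmol/kg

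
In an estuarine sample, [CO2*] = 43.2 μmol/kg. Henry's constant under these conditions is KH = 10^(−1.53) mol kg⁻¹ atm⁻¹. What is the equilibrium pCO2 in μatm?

KH = 10^(−1.53) = 2.951×10^-2 mol kg⁻¹ atm⁻¹
pCO2 = [CO2*]/KH = 43.2×10^-6 / 2.951×10^-2 = 1.46×10^-3 atm = 1460 μatm

pCO2 = 1460 μatm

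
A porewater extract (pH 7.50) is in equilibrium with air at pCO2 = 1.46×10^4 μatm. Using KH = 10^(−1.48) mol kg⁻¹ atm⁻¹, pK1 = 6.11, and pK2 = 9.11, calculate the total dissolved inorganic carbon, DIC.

[CO2*] = KH · pCO2 = 10^(−1.48) × 1.46×10^4×10^-6 = 4.835×10^-4 mol/kg
α₀ = 1/(1 + K1/[H⁺] + K1K2/[H⁺]²) = 1/(1 + 10^+1.39 + 10^-0.22) = 0.03824
DIC = [CO2*]/α₀ = 4.835×10^-4 / 0.03824 = 12.6 mmol/kg

DIC = 12.6 mmol/kg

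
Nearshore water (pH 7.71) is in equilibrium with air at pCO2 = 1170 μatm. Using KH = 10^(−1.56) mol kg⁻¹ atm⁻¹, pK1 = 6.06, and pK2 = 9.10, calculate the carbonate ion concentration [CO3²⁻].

[CO2*] = KH · pCO2 = 10^(−1.56) × 1170×10^-6 = 3.222×10^-5 mol/kg
α₀ = 1/(1 + K1/[H⁺] + K1K2/[H⁺]²) = 1/(1 + 10^+1.65 + 10^+0.26) = 0.02106
DIC = [CO2*]/α₀ = 3.222×10^-5 / 0.02106 = 1.530 mmol/kg
[CO3²⁻] = α₂·DIC; α₂ = 0.03832, so [CO3²⁻] = 0.03832 × 1.530 = 0.0586 mmol/kg

[CO3²⁻] = 0.0586 mmol/kg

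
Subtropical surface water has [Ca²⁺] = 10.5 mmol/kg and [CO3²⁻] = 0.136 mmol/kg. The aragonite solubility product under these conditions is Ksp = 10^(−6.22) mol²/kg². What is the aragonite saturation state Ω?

Ksp = 10^(−6.22) = 6.026×10^-7
Ω = [Ca²⁺][CO3²⁻]/Ksp = (10.5×10^-3)(0.136×10^-3) / 6.026×10^-7 = 2.37

Ω = 2.37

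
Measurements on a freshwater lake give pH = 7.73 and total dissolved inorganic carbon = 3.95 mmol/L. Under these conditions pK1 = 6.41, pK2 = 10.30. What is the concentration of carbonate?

[CO3²⁻] = 10.1 μmol/L

α₂ = 1 / (1 + [H⁺]/K2 + [H⁺]²/(K1K2)) = 1 / (1 + 10^+2.57 + 10^+1.25)
   = 1 / (1 + 371.54 + 17.783) = 1/390.32 = 0.002562
[CO3²⁻] = α₂ × DIC = 0.002562 × 3.95 = 0.0101 mmol/L = 10.1 μmol/L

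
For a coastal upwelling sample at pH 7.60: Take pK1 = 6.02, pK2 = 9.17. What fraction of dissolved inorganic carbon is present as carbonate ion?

α₂ = 0.0256

α₂ = 1 / (1 + [H⁺]/K2 + [H⁺]²/(K1K2)) = 1 / (1 + 10^+1.57 + 10^-0.01)
   = 1 / (1 + 37.154 + 0.97724) = 1/39.131 = 0.02556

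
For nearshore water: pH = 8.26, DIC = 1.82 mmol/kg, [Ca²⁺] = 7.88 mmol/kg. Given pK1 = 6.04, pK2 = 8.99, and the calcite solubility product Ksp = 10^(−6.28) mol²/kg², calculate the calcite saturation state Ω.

α₂ = 1 / (1 + [H⁺]/K2 + [H⁺]²/(K1K2)) = 1 / (1 + 10^+0.73 + 10^-1.49)
   = 1 / (1 + 5.3703 + 0.032359) = 1/6.4027 = 0.1562
[CO3²⁻] = α₂ × DIC = 0.1562 × 1.82 = 0.2843 mmol/kg
Ksp = 10^(−6.28) = 5.248×10^-7
Ω = [Ca²⁺][CO3²⁻]/Ksp = (7.88×10^-3)(2.843×10^-4) / 5.248×10^-7 = 4.27

Ω = 4.27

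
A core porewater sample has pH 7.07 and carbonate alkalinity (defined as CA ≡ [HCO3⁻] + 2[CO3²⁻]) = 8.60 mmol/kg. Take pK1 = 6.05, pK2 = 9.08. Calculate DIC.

DIC = 9.32 mmol/kg

CA = [HCO3⁻] + 2[CO3²⁻] = (α₁ + 2α₂)·DIC
At pH 7.07: [H⁺]/K1 = 10^-1.02 = 0.095499, K2/[H⁺] = 10^-2.01 = 0.0097724
α₁ = 1/(1 + 0.095499 + 0.0097724) = 1/1.1053 = 0.9048; α₂ = α₁·K2/[H⁺] = 0.008842
α₁ + 2α₂ = 0.9224
DIC = CA / (α₁ + 2α₂) = 8.60 / 0.9224 = 9.32 mmol/kg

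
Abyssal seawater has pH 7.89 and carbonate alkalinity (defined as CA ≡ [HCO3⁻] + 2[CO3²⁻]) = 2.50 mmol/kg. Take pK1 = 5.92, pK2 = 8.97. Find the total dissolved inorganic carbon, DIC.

DIC = 2.34 mmol/kg

CA = [HCO3⁻] + 2[CO3²⁻] = (α₁ + 2α₂)·DIC
At pH 7.89: [H⁺]/K1 = 10^-1.97 = 0.010715, K2/[H⁺] = 10^-1.08 = 0.083176
α₁ = 1/(1 + 0.010715 + 0.083176) = 1/1.0939 = 0.9142; α₂ = α₁·K2/[H⁺] = 0.07604
α₁ + 2α₂ = 1.0662
DIC = CA / (α₁ + 2α₂) = 2.50 / 1.0662 = 2.34 mmol/kg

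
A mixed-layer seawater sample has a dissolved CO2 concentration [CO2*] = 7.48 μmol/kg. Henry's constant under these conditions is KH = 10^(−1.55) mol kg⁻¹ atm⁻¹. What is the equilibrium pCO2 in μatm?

KH = 10^(−1.55) = 2.818×10^-2 mol kg⁻¹ atm⁻¹
pCO2 = [CO2*]/KH = 7.48×10^-6 / 2.818×10^-2 = 2.65×10^-4 atm = 265 μatm

pCO2 = 265 μatm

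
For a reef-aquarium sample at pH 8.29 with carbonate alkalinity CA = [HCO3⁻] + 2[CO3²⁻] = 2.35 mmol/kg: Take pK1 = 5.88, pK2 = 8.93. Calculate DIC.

CA = [HCO3⁻] + 2[CO3²⁻] = (α₁ + 2α₂)·DIC
At pH 8.29: [H⁺]/K1 = 10^-2.41 = 0.0038905, K2/[H⁺] = 10^-0.64 = 0.22909
α₁ = 1/(1 + 0.0038905 + 0.22909) = 1/1.2330 = 0.8110; α₂ = α₁·K2/[H⁺] = 0.1858
α₁ + 2α₂ = 1.1826
DIC = CA / (α₁ + 2α₂) = 2.35 / 1.1826 = 1.99 mmol/kg

DIC = 1.99 mmol/kg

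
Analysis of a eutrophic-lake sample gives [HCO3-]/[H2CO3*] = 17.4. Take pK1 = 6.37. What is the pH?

From K1 = [H⁺][HCO3-]/[H2CO3*]:  pH = pK1 + log₁₀([HCO3-]/[H2CO3*])
log₁₀(17.4) = +1.241
pH = 6.37 + (+1.241) = 7.61

pH = 7.61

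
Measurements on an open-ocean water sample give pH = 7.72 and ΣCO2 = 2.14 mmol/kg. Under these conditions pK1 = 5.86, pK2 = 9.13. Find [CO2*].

α₀ = 1 / (1 + K1/[H⁺] + K1K2/[H⁺]²) = 1 / (1 + 10^+1.86 + 10^+0.45)
   = 1 / (1 + 72.444 + 2.8184) = 1/76.262 = 0.01311
[CO2*] = α₀ × DIC = 0.01311 × 2.14 = 0.0281 mmol/kg

[CO2*] = 0.0281 mmol/kg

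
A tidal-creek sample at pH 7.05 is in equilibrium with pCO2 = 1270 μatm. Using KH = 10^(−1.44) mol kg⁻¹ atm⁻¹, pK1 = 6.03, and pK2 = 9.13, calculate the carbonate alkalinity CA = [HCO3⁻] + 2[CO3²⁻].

[CO2*] = KH · pCO2 = 10^(−1.44) × 1270×10^-6 = 4.611×10^-5 mol/kg
α₀ = 1/(1 + K1/[H⁺] + K1K2/[H⁺]²) = 1/(1 + 10^+1.02 + 10^-1.06) = 0.08652
DIC = [CO2*]/α₀ = 4.611×10^-5 / 0.08652 = 0.5330 mmol/kg
CA = (α₁ + 2α₂)·DIC = (0.9059 + 2×0.007535) × 0.5330 = 0.491 mmol/kg

CA = 0.491 mmol/kg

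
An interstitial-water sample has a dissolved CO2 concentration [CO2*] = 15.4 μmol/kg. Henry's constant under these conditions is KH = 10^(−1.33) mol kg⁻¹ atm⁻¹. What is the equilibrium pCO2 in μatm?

pCO2 = 329 μatm

KH = 10^(−1.33) = 4.677×10^-2 mol kg⁻¹ atm⁻¹
pCO2 = [CO2*]/KH = 15.4×10^-6 / 4.677×10^-2 = 3.29×10^-4 atm = 329 μatm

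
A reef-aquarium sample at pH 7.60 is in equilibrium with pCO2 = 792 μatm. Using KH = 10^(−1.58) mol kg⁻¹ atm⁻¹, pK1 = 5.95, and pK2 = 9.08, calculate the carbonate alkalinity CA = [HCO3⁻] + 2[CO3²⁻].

CA = 0.992 mmol/kg

[CO2*] = KH · pCO2 = 10^(−1.58) × 792×10^-6 = 2.083×10^-5 mol/kg
α₀ = 1/(1 + K1/[H⁺] + K1K2/[H⁺]²) = 1/(1 + 10^+1.65 + 10^+0.17) = 0.02121
DIC = [CO2*]/α₀ = 2.083×10^-5 / 0.02121 = 0.9822 mmol/kg
CA = (α₁ + 2α₂)·DIC = (0.9474 + 2×0.03137) × 0.9822 = 0.992 mmol/kg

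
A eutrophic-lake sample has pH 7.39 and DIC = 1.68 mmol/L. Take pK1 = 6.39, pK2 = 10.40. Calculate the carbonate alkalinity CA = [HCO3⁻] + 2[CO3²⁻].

CA = 1.53 mmol/L

CA = [HCO3⁻] + 2[CO3²⁻] = (α₁ + 2α₂)·DIC
At pH 7.39: [H⁺]/K1 = 10^-1.00 = 0.10000, K2/[H⁺] = 10^-3.01 = 0.00097724
α₁ = 1/(1 + 0.10000 + 0.00097724) = 1/1.1010 = 0.9083; α₂ = α₁·K2/[H⁺] = 0.0008876
α₁ + 2α₂ = 0.9101
CA = 0.9101 × 1.68 = 1.53 mmol/L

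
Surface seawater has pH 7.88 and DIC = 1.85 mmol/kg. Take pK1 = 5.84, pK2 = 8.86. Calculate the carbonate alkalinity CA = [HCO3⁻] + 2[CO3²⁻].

CA = [HCO3⁻] + 2[CO3²⁻] = (α₁ + 2α₂)·DIC
At pH 7.88: [H⁺]/K1 = 10^-2.04 = 0.0091201, K2/[H⁺] = 10^-0.98 = 0.10471
α₁ = 1/(1 + 0.0091201 + 0.10471) = 1/1.1138 = 0.8978; α₂ = α₁·K2/[H⁺] = 0.09401
α₁ + 2α₂ = 1.0858
CA = 1.0858 × 1.85 = 2.01 mmol/kg

CA = 2.01 mmol/kg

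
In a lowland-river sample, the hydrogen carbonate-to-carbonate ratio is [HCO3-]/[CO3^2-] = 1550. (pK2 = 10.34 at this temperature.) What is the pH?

From K2 = [H⁺][CO3^2-]/[HCO3-]:  pH = pK2 − log₁₀([HCO3-]/[CO3^2-])
log₁₀(1550) = +3.190
pH = 10.34 − (+3.190) = 7.15

pH = 7.15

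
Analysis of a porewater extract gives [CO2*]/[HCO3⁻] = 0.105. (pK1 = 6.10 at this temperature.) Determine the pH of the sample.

pH = 7.08

From K1 = [H⁺][HCO3⁻]/[CO2*]:  pH = pK1 − log₁₀([CO2*]/[HCO3⁻])
log₁₀(0.105) = -0.979
pH = 6.10 − (-0.979) = 7.08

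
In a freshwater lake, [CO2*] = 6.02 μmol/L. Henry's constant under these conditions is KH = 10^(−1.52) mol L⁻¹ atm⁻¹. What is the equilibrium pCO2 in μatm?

KH = 10^(−1.52) = 3.020×10^-2 mol L⁻¹ atm⁻¹
pCO2 = [CO2*]/KH = 6.02×10^-6 / 3.020×10^-2 = 1.99×10^-4 atm = 199 μatm

pCO2 = 199 μatm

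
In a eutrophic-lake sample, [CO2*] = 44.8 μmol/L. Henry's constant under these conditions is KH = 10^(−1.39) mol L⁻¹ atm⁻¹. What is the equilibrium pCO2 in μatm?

pCO2 = 1100 μatm

KH = 10^(−1.39) = 4.074×10^-2 mol L⁻¹ atm⁻¹
pCO2 = [CO2*]/KH = 44.8×10^-6 / 4.074×10^-2 = 1.10×10^-3 atm = 1100 μatm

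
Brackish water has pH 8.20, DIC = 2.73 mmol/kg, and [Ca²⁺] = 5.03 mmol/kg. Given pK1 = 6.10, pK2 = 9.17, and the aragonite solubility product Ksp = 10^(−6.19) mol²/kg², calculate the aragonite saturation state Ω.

Ω = 2.04

α₂ = 1 / (1 + [H⁺]/K2 + [H⁺]²/(K1K2)) = 1 / (1 + 10^+0.97 + 10^-1.13)
   = 1 / (1 + 9.3325 + 0.074131) = 1/10.407 = 0.09609
[CO3²⁻] = α₂ × DIC = 0.09609 × 2.73 = 0.2623 mmol/kg
Ksp = 10^(−6.19) = 6.457×10^-7
Ω = [Ca²⁺][CO3²⁻]/Ksp = (5.03×10^-3)(2.623×10^-4) / 6.457×10^-7 = 2.04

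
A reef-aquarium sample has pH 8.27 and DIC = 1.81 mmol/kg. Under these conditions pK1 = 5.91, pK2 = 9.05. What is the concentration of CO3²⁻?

[CO3²⁻] = 0.257 mmol/kg

α₂ = 1 / (1 + [H⁺]/K2 + [H⁺]²/(K1K2)) = 1 / (1 + 10^+0.78 + 10^-1.58)
   = 1 / (1 + 6.0256 + 0.026303) = 1/7.0519 = 0.1418
[CO3²⁻] = α₂ × DIC = 0.1418 × 1.81 = 0.257 mmol/kg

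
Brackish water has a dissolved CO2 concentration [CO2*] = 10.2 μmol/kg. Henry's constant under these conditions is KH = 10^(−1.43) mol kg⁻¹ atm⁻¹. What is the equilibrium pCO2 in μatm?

pCO2 = 275 μatm

KH = 10^(−1.43) = 3.715×10^-2 mol kg⁻¹ atm⁻¹
pCO2 = [CO2*]/KH = 10.2×10^-6 / 3.715×10^-2 = 2.75×10^-4 atm = 275 μatm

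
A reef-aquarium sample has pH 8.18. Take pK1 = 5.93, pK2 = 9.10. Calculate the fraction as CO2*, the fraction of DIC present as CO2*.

α₀ = 0.00499

α₀ = 1 / (1 + K1/[H⁺] + K1K2/[H⁺]²) = 1 / (1 + 10^+2.25 + 10^+1.33)
   = 1 / (1 + 177.83 + 21.380) = 1/200.21 = 0.004995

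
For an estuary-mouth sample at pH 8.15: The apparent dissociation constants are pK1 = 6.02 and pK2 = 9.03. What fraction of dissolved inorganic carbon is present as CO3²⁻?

α₂ = 0.116

α₂ = 1 / (1 + [H⁺]/K2 + [H⁺]²/(K1K2)) = 1 / (1 + 10^+0.88 + 10^-1.25)
   = 1 / (1 + 7.5858 + 0.056234) = 1/8.6420 = 0.1157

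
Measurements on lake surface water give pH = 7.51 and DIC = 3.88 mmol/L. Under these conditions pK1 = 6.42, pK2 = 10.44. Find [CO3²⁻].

α₂ = 1 / (1 + [H⁺]/K2 + [H⁺]²/(K1K2)) = 1 / (1 + 10^+2.93 + 10^+1.84)
   = 1 / (1 + 851.14 + 69.183) = 1/921.32 = 0.001085
[CO3²⁻] = α₂ × DIC = 0.001085 × 3.88 = 0.00421 mmol/L = 4.21 μmol/L

[CO3²⁻] = 4.21 μmol/L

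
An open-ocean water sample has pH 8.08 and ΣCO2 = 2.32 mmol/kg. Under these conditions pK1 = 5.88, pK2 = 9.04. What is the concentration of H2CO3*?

[CO2*] = 13.1 μmol/kg

α₀ = 1 / (1 + K1/[H⁺] + K1K2/[H⁺]²) = 1 / (1 + 10^+2.20 + 10^+1.24)
   = 1 / (1 + 158.49 + 17.378) = 1/176.87 = 0.005654
[CO2*] = α₀ × DIC = 0.005654 × 2.32 = 0.0131 mmol/kg = 13.1 μmol/kg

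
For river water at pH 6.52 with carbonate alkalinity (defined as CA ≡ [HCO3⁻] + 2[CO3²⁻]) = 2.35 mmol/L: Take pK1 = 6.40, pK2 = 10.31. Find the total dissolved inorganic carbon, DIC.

DIC = 4.13 mmol/L

CA = [HCO3⁻] + 2[CO3²⁻] = (α₁ + 2α₂)·DIC
At pH 6.52: [H⁺]/K1 = 10^-0.12 = 0.75858, K2/[H⁺] = 10^-3.79 = 0.00016218
α₁ = 1/(1 + 0.75858 + 0.00016218) = 1/1.7587 = 0.5686; α₂ = α₁·K2/[H⁺] = 9.221×10^-5
α₁ + 2α₂ = 0.5688
DIC = CA / (α₁ + 2α₂) = 2.35 / 0.5688 = 4.13 mmol/L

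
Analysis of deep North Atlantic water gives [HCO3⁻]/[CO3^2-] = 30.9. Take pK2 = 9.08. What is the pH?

From K2 = [H⁺][CO3^2-]/[HCO3⁻]:  pH = pK2 − log₁₀([HCO3⁻]/[CO3^2-])
log₁₀(30.9) = +1.490
pH = 9.08 − (+1.490) = 7.59

pH = 7.59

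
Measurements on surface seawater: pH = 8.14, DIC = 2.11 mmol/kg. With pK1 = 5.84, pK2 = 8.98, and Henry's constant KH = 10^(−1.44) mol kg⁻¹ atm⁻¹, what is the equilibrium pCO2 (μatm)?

pCO2 = 253 μatm

α₀ = 1 / (1 + K1/[H⁺] + K1K2/[H⁺]²) = 1 / (1 + 10^+2.30 + 10^+1.46)
   = 1 / (1 + 199.53 + 28.840) = 1/229.37 = 0.004360
[CO2*] = α₀ × DIC = 0.004360 × 2.11 = 0.009199 mmol/kg = 9.199 μmol/kg
pCO2 = [CO2*]/KH = 9.199×10^-6 / 3.631×10^-2 = 253 μatm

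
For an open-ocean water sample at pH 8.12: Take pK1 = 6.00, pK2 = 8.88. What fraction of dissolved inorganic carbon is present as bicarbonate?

α₁ = 0.846

α₁ = 1 / (1 + [H⁺]/K1 + K2/[H⁺]) = 1 / (1 + 10^-2.12 + 10^-0.76)
   = 1 / (1 + 0.0075858 + 0.17378) = 1/1.1814 = 0.8465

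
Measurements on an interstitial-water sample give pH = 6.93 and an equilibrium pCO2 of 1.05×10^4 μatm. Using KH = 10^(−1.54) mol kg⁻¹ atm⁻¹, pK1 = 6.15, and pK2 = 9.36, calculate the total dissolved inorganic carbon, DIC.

DIC = 2.13 mmol/kg

[CO2*] = KH · pCO2 = 10^(−1.54) × 1.05×10^4×10^-6 = 3.028×10^-4 mol/kg
α₀ = 1/(1 + K1/[H⁺] + K1K2/[H⁺]²) = 1/(1 + 10^+0.78 + 10^-1.65) = 0.1419
DIC = [CO2*]/α₀ = 3.028×10^-4 / 0.1419 = 2.13 mmol/kg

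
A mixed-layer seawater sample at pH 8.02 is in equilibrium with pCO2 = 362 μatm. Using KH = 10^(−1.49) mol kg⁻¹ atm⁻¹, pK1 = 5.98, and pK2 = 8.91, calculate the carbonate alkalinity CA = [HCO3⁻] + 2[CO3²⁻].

[CO2*] = KH · pCO2 = 10^(−1.49) × 362×10^-6 = 1.171×10^-5 mol/kg
α₀ = 1/(1 + K1/[H⁺] + K1K2/[H⁺]²) = 1/(1 + 10^+2.04 + 10^+1.15) = 0.008015
DIC = [CO2*]/α₀ = 1.171×10^-5 / 0.008015 = 1.462 mmol/kg
CA = (α₁ + 2α₂)·DIC = (0.8788 + 2×0.1132) × 1.462 = 1.62 mmol/kg

CA = 1.62 mmol/kg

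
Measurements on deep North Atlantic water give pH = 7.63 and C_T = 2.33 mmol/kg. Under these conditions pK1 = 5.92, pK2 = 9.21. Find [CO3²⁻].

α₂ = 1 / (1 + [H⁺]/K2 + [H⁺]²/(K1K2)) = 1 / (1 + 10^+1.58 + 10^-0.13)
   = 1 / (1 + 38.019 + 0.74131) = 1/39.760 = 0.02515
[CO3²⁻] = α₂ × DIC = 0.02515 × 2.33 = 0.0586 mmol/kg

[CO3²⁻] = 0.0586 mmol/kg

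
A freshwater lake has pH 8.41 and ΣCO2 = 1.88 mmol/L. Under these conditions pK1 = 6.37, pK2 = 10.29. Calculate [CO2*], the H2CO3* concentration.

α₀ = 1 / (1 + K1/[H⁺] + K1K2/[H⁺]²) = 1 / (1 + 10^+2.04 + 10^+0.16)
   = 1 / (1 + 109.65 + 1.4454) = 1/112.09 = 0.008921
[CO2*] = α₀ × DIC = 0.008921 × 1.88 = 0.0168 mmol/L = 16.8 μmol/L

[CO2*] = 16.8 μmol/L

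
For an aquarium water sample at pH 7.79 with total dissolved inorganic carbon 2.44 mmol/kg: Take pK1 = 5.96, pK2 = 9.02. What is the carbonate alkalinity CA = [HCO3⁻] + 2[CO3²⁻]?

CA = 2.54 mmol/kg

CA = [HCO3⁻] + 2[CO3²⁻] = (α₁ + 2α₂)·DIC
At pH 7.79: [H⁺]/K1 = 10^-1.83 = 0.014791, K2/[H⁺] = 10^-1.23 = 0.058884
α₁ = 1/(1 + 0.014791 + 0.058884) = 1/1.0737 = 0.9314; α₂ = α₁·K2/[H⁺] = 0.05484
α₁ + 2α₂ = 1.0411
CA = 1.0411 × 2.44 = 2.54 mmol/kg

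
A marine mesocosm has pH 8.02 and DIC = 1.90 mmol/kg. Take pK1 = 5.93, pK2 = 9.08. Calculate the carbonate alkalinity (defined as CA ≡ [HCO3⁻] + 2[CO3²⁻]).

CA = [HCO3⁻] + 2[CO3²⁻] = (α₁ + 2α₂)·DIC
At pH 8.02: [H⁺]/K1 = 10^-2.09 = 0.0081283, K2/[H⁺] = 10^-1.06 = 0.087096
α₁ = 1/(1 + 0.0081283 + 0.087096) = 1/1.0952 = 0.9131; α₂ = α₁·K2/[H⁺] = 0.07952
α₁ + 2α₂ = 1.0721
CA = 1.0721 × 1.90 = 2.04 mmol/kg

CA = 2.04 mmol/kg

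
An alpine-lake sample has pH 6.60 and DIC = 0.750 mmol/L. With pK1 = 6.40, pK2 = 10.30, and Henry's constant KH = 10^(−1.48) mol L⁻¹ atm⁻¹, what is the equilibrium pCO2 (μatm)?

pCO2 = 8760 μatm

α₀ = 1 / (1 + K1/[H⁺] + K1K2/[H⁺]²) = 1 / (1 + 10^+0.20 + 10^-3.50)
   = 1 / (1 + 1.5849 + 0.00031623) = 1/2.5852 = 0.3868
[CO2*] = α₀ × DIC = 0.3868 × 0.750 = 0.2901 mmol/L
pCO2 = [CO2*]/KH = 2.901×10^-4 / 3.311×10^-2 = 8760 μatm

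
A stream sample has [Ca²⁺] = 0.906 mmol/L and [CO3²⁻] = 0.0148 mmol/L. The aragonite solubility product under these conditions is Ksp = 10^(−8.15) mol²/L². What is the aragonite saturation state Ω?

Ksp = 10^(−8.15) = 7.079×10^-9
Ω = [Ca²⁺][CO3²⁻]/Ksp = (0.906×10^-3)(0.0148×10^-3) / 7.079×10^-9 = 1.89

Ω = 1.89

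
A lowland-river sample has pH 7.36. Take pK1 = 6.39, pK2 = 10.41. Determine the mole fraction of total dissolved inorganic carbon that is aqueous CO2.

α₀ = 1 / (1 + K1/[H⁺] + K1K2/[H⁺]²) = 1 / (1 + 10^+0.97 + 10^-2.08)
   = 1 / (1 + 9.3325 + 0.0083176) = 1/10.341 = 0.09670

α₀ = 0.0967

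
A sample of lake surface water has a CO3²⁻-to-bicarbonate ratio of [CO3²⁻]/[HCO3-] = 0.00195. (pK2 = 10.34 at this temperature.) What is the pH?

From K2 = [H⁺][CO3²⁻]/[HCO3-]:  pH = pK2 + log₁₀([CO3²⁻]/[HCO3-])
log₁₀(0.00195) = -2.710
pH = 10.34 + (-2.710) = 7.63

pH = 7.63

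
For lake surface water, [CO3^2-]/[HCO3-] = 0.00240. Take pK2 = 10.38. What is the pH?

pH = 7.76

From K2 = [H⁺][CO3^2-]/[HCO3-]:  pH = pK2 + log₁₀([CO3^2-]/[HCO3-])
log₁₀(0.00240) = -2.620
pH = 10.38 + (-2.620) = 7.76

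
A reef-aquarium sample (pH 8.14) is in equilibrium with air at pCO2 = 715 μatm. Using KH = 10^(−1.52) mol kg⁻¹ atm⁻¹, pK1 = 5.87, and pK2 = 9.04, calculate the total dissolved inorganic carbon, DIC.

[CO2*] = KH · pCO2 = 10^(−1.52) × 715×10^-6 = 2.159×10^-5 mol/kg
α₀ = 1/(1 + K1/[H⁺] + K1K2/[H⁺]²) = 1/(1 + 10^+2.27 + 10^+1.37) = 0.004747
DIC = [CO2*]/α₀ = 2.159×10^-5 / 0.004747 = 4.55 mmol/kg

DIC = 4.55 mmol/kg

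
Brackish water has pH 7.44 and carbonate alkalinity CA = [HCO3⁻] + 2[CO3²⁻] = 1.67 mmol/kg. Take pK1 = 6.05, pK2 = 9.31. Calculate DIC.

DIC = 1.71 mmol/kg

CA = [HCO3⁻] + 2[CO3²⁻] = (α₁ + 2α₂)·DIC
At pH 7.44: [H⁺]/K1 = 10^-1.39 = 0.040738, K2/[H⁺] = 10^-1.87 = 0.013490
α₁ = 1/(1 + 0.040738 + 0.013490) = 1/1.0542 = 0.9486; α₂ = α₁·K2/[H⁺] = 0.01280
α₁ + 2α₂ = 0.9742
DIC = CA / (α₁ + 2α₂) = 1.67 / 0.9742 = 1.71 mmol/kg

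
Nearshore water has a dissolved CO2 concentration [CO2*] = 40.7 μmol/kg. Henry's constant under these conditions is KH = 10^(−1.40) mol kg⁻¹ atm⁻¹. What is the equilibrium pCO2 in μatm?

pCO2 = 1020 μatm

KH = 10^(−1.40) = 3.981×10^-2 mol kg⁻¹ atm⁻¹
pCO2 = [CO2*]/KH = 40.7×10^-6 / 3.981×10^-2 = 1.02×10^-3 atm = 1020 μatm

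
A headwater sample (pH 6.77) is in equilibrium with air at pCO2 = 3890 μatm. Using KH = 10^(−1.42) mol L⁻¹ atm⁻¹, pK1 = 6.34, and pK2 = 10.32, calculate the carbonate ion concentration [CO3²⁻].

[CO3²⁻] = 0.112 μmol/L

[CO2*] = KH · pCO2 = 10^(−1.42) × 3890×10^-6 = 1.479×10^-4 mol/L
α₀ = 1/(1 + K1/[H⁺] + K1K2/[H⁺]²) = 1/(1 + 10^+0.43 + 10^-3.12) = 0.2708
DIC = [CO2*]/α₀ = 1.479×10^-4 / 0.2708 = 0.5461 mmol/L
[CO3²⁻] = α₂·DIC; α₂ = 0.0002054, so [CO3²⁻] = 0.0002054 × 0.5461 = 0.000112 mmol/L = 0.112 μmol/L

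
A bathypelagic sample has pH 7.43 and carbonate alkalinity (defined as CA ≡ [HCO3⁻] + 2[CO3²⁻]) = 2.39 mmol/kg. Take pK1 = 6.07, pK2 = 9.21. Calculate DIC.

DIC = 2.45 mmol/kg

CA = [HCO3⁻] + 2[CO3²⁻] = (α₁ + 2α₂)·DIC
At pH 7.43: [H⁺]/K1 = 10^-1.36 = 0.043652, K2/[H⁺] = 10^-1.78 = 0.016596
α₁ = 1/(1 + 0.043652 + 0.016596) = 1/1.0602 = 0.9432; α₂ = α₁·K2/[H⁺] = 0.01565
α₁ + 2α₂ = 0.9745
DIC = CA / (α₁ + 2α₂) = 2.39 / 0.9745 = 2.45 mmol/kg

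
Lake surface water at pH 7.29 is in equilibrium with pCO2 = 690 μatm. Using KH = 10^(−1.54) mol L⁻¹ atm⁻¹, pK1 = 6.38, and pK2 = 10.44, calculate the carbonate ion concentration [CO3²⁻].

[CO2*] = KH · pCO2 = 10^(−1.54) × 690×10^-6 = 1.990×10^-5 mol/L
α₀ = 1/(1 + K1/[H⁺] + K1K2/[H⁺]²) = 1/(1 + 10^+0.91 + 10^-2.24) = 0.1095
DIC = [CO2*]/α₀ = 1.990×10^-5 / 0.1095 = 0.1818 mmol/L
[CO3²⁻] = α₂·DIC; α₂ = 0.0006300, so [CO3²⁻] = 0.0006300 × 0.1818 = 0.000115 mmol/L = 0.115 μmol/L

[CO3²⁻] = 0.115 μmol/L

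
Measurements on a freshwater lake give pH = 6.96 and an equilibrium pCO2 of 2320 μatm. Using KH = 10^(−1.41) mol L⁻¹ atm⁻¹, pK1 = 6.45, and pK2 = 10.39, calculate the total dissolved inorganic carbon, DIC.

DIC = 0.382 mmol/L

[CO2*] = KH · pCO2 = 10^(−1.41) × 2320×10^-6 = 9.026×10^-5 mol/L
α₀ = 1/(1 + K1/[H⁺] + K1K2/[H⁺]²) = 1/(1 + 10^+0.51 + 10^-2.92) = 0.2360
DIC = [CO2*]/α₀ = 9.026×10^-5 / 0.2360 = 0.382 mmol/L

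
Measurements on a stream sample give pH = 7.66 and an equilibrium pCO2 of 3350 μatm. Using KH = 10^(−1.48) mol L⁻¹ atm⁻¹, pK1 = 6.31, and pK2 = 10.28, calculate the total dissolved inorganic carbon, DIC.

DIC = 2.60 mmol/L

[CO2*] = KH · pCO2 = 10^(−1.48) × 3350×10^-6 = 1.109×10^-4 mol/L
α₀ = 1/(1 + K1/[H⁺] + K1K2/[H⁺]²) = 1/(1 + 10^+1.35 + 10^-1.27) = 0.04266
DIC = [CO2*]/α₀ = 1.109×10^-4 / 0.04266 = 2.60 mmol/L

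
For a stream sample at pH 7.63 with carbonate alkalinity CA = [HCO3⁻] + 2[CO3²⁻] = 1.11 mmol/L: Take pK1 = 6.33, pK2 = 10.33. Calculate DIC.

DIC = 1.16 mmol/L

CA = [HCO3⁻] + 2[CO3²⁻] = (α₁ + 2α₂)·DIC
At pH 7.63: [H⁺]/K1 = 10^-1.30 = 0.050119, K2/[H⁺] = 10^-2.70 = 0.0019953
α₁ = 1/(1 + 0.050119 + 0.0019953) = 1/1.0521 = 0.9505; α₂ = α₁·K2/[H⁺] = 0.001896
α₁ + 2α₂ = 0.9543
DIC = CA / (α₁ + 2α₂) = 1.11 / 0.9543 = 1.16 mmol/L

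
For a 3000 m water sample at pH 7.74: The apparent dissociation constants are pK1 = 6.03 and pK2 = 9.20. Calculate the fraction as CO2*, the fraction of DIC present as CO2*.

α₀ = 0.0185

α₀ = 1 / (1 + K1/[H⁺] + K1K2/[H⁺]²) = 1 / (1 + 10^+1.71 + 10^+0.25)
   = 1 / (1 + 51.286 + 1.7783) = 1/54.064 = 0.01850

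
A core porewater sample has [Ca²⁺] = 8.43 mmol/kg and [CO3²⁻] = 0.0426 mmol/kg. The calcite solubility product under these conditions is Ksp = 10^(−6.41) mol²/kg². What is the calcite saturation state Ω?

Ksp = 10^(−6.41) = 3.890×10^-7
Ω = [Ca²⁺][CO3²⁻]/Ksp = (8.43×10^-3)(0.0426×10^-3) / 3.890×10^-7 = 0.923

Ω = 0.923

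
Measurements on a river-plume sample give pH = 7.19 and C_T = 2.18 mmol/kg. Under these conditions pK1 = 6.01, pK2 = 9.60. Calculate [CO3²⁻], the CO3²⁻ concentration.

[CO3²⁻] = 7.93 μmol/kg

α₂ = 1 / (1 + [H⁺]/K2 + [H⁺]²/(K1K2)) = 1 / (1 + 10^+2.41 + 10^+1.23)
   = 1 / (1 + 257.04 + 16.982) = 1/275.02 = 0.003636
[CO3²⁻] = α₂ × DIC = 0.003636 × 2.18 = 0.00793 mmol/kg = 7.93 μmol/kg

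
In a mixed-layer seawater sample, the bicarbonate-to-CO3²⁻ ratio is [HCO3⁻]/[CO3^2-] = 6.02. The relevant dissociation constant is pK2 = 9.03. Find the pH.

From K2 = [H⁺][CO3^2-]/[HCO3⁻]:  pH = pK2 − log₁₀([HCO3⁻]/[CO3^2-])
log₁₀(6.02) = +0.780
pH = 9.03 − (+0.780) = 8.25

pH = 8.25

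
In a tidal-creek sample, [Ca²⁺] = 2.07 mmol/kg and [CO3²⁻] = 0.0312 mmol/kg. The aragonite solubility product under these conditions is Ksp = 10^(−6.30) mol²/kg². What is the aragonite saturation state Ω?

Ksp = 10^(−6.30) = 5.012×10^-7
Ω = [Ca²⁺][CO3²⁻]/Ksp = (2.07×10^-3)(0.0312×10^-3) / 5.012×10^-7 = 0.129

Ω = 0.129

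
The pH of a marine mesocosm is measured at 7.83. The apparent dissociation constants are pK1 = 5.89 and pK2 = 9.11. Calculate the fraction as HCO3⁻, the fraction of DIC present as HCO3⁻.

α₁ = 1 / (1 + [H⁺]/K1 + K2/[H⁺]) = 1 / (1 + 10^-1.94 + 10^-1.28)
   = 1 / (1 + 0.011482 + 0.052481) = 1/1.0640 = 0.9399

α₁ = 0.940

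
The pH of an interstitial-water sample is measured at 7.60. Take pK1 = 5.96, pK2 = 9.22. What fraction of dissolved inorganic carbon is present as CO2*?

α₀ = 1 / (1 + K1/[H⁺] + K1K2/[H⁺]²) = 1 / (1 + 10^+1.64 + 10^+0.02)
   = 1 / (1 + 43.652 + 1.0471) = 1/45.699 = 0.02188

α₀ = 0.0219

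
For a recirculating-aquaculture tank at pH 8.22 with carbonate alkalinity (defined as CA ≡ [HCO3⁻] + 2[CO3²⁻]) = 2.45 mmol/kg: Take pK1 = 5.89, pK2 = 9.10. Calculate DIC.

CA = [HCO3⁻] + 2[CO3²⁻] = (α₁ + 2α₂)·DIC
At pH 8.22: [H⁺]/K1 = 10^-2.33 = 0.0046774, K2/[H⁺] = 10^-0.88 = 0.13183
α₁ = 1/(1 + 0.0046774 + 0.13183) = 1/1.1365 = 0.8799; α₂ = α₁·K2/[H⁺] = 0.1160
α₁ + 2α₂ = 1.1119
DIC = CA / (α₁ + 2α₂) = 2.45 / 1.1119 = 2.20 mmol/kg

DIC = 2.20 mmol/kg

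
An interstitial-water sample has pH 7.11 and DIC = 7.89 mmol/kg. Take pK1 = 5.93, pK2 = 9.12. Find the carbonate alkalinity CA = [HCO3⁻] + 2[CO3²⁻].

CA = [HCO3⁻] + 2[CO3²⁻] = (α₁ + 2α₂)·DIC
At pH 7.11: [H⁺]/K1 = 10^-1.18 = 0.066069, K2/[H⁺] = 10^-2.01 = 0.0097724
α₁ = 1/(1 + 0.066069 + 0.0097724) = 1/1.0758 = 0.9295; α₂ = α₁·K2/[H⁺] = 0.009083
α₁ + 2α₂ = 0.9477
CA = 0.9477 × 7.89 = 7.48 mmol/kg

CA = 7.48 mmol/kg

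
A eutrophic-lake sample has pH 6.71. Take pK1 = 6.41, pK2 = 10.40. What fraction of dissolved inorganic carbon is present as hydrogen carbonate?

α₁ = 0.666

α₁ = 1 / (1 + [H⁺]/K1 + K2/[H⁺]) = 1 / (1 + 10^-0.30 + 10^-3.69)
   = 1 / (1 + 0.50119 + 0.00020417) = 1/1.5014 = 0.6660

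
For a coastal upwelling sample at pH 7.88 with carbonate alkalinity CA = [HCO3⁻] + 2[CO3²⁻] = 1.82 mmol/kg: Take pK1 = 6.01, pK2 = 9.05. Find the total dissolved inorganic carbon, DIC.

CA = [HCO3⁻] + 2[CO3²⁻] = (α₁ + 2α₂)·DIC
At pH 7.88: [H⁺]/K1 = 10^-1.87 = 0.013490, K2/[H⁺] = 10^-1.17 = 0.067608
α₁ = 1/(1 + 0.013490 + 0.067608) = 1/1.0811 = 0.9250; α₂ = α₁·K2/[H⁺] = 0.06254
α₁ + 2α₂ = 1.0501
DIC = CA / (α₁ + 2α₂) = 1.82 / 1.0501 = 1.73 mmol/kg

DIC = 1.73 mmol/kg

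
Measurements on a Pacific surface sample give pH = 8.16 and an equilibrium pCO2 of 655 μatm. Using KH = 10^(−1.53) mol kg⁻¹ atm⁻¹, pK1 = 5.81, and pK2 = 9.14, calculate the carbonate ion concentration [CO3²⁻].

[CO3²⁻] = 0.453 mmol/kg

[CO2*] = KH · pCO2 = 10^(−1.53) × 655×10^-6 = 1.933×10^-5 mol/kg
α₀ = 1/(1 + K1/[H⁺] + K1K2/[H⁺]²) = 1/(1 + 10^+2.35 + 10^+1.37) = 0.004027
DIC = [CO2*]/α₀ = 1.933×10^-5 / 0.004027 = 4.800 mmol/kg
[CO3²⁻] = α₂·DIC; α₂ = 0.09441, so [CO3²⁻] = 0.09441 × 4.800 = 0.453 mmol/kg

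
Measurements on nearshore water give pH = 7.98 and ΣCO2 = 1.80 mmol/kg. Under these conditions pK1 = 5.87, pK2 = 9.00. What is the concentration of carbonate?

α₂ = 1 / (1 + [H⁺]/K2 + [H⁺]²/(K1K2)) = 1 / (1 + 10^+1.02 + 10^-1.09)
   = 1 / (1 + 10.471 + 0.081283) = 1/11.553 = 0.08656
[CO3²⁻] = α₂ × DIC = 0.08656 × 1.80 = 0.156 mmol/kg

[CO3²⁻] = 0.156 mmol/kg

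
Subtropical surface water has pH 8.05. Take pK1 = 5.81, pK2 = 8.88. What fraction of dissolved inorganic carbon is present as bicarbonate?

α₁ = 1 / (1 + [H⁺]/K1 + K2/[H⁺]) = 1 / (1 + 10^-2.24 + 10^-0.83)
   = 1 / (1 + 0.0057544 + 0.14791) = 1/1.1537 = 0.8668

α₁ = 0.867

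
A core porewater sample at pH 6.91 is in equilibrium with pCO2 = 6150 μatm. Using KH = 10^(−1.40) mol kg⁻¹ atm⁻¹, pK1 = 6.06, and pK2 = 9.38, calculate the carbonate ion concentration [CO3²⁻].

[CO2*] = KH · pCO2 = 10^(−1.40) × 6150×10^-6 = 2.448×10^-4 mol/kg
α₀ = 1/(1 + K1/[H⁺] + K1K2/[H⁺]²) = 1/(1 + 10^+0.85 + 10^-1.62) = 0.1234
DIC = [CO2*]/α₀ = 2.448×10^-4 / 0.1234 = 1.984 mmol/kg
[CO3²⁻] = α₂·DIC; α₂ = 0.002960, so [CO3²⁻] = 0.002960 × 1.984 = 0.00587 mmol/kg = 5.87 μmol/kg

[CO3²⁻] = 5.87 μmol/kg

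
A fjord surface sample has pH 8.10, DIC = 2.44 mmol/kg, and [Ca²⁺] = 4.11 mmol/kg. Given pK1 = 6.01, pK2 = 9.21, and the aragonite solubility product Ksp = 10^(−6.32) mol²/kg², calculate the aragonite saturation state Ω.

Ω = 1.50

α₂ = 1 / (1 + [H⁺]/K2 + [H⁺]²/(K1K2)) = 1 / (1 + 10^+1.11 + 10^-0.98)
   = 1 / (1 + 12.882 + 0.10471) = 1/13.987 = 0.07149
[CO3²⁻] = α₂ × DIC = 0.07149 × 2.44 = 0.1744 mmol/kg
Ksp = 10^(−6.32) = 4.786×10^-7
Ω = [Ca²⁺][CO3²⁻]/Ksp = (4.11×10^-3)(1.744×10^-4) / 4.786×10^-7 = 1.50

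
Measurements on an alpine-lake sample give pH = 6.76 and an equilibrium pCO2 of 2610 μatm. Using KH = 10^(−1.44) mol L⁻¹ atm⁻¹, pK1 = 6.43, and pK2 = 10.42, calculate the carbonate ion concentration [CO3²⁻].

[CO2*] = KH · pCO2 = 10^(−1.44) × 2610×10^-6 = 9.476×10^-5 mol/L
α₀ = 1/(1 + K1/[H⁺] + K1K2/[H⁺]²) = 1/(1 + 10^+0.33 + 10^-3.33) = 0.3186
DIC = [CO2*]/α₀ = 9.476×10^-5 / 0.3186 = 0.2974 mmol/L
[CO3²⁻] = α₂·DIC; α₂ = 0.0001490, so [CO3²⁻] = 0.0001490 × 0.2974 = 4.43×10^-5 mmol/L = 0.0443 μmol/L

[CO3²⁻] = 0.0443 μmol/L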